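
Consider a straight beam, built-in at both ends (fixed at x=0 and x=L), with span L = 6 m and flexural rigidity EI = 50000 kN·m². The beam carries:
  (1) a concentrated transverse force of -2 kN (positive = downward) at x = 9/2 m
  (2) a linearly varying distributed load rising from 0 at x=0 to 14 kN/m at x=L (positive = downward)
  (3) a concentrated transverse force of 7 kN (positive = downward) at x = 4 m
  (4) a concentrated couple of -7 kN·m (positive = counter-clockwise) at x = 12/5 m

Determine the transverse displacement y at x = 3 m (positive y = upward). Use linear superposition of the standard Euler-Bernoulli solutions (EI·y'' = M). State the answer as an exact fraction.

y(3) = -1157/1875000 m

Load 1 — point force P=-2 kN at a=9/2 m (b=L-a=3/2):
  y_1 = -Pb²x²(3aL-(3a+b)x)/(6L³EI)  [x≤a] = -(-2)·(3/2)²·3²·(3·(9/2)·6-(3·(9/2)+(3/2))·3)/(6·6³·50000) = 9/400000 m
Load 2 — triangular load w₀=14 kN/m (0→w₀ over full span):
  y_2 = -w₀x²(L-x)²(x+2L)/(120LEI) = -14·3²·(6-3)²·(3+2·6)/(120·6·50000) = -189/400000 m
Load 3 — point force P=7 kN at a=4 m (b=L-a=2):
  y_3 = -Pb²x²(3aL-(3a+b)x)/(6L³EI)  [x≤a] = -7·2²·3²·(3·4·6-(3·4+2)·3)/(6·6³·50000) = -7/60000 m
Load 4 — applied couple M₀=-7 kN·m at a=12/5 m (b=L-a=18/5):
  y_4 = (R_Ax³/6 - M_Ax²/2 - M₀(x-a)²/2)/EI  [x>a] with R_A=-42/25, M_A=-21/25 = ((-42/25)·3³/6 - (-21/25)·3²/2 - (-7)·(3-(12/5))²/2)/50000 = -63/1250000 m
Superposition: y = Σ y_i = -1157/1875000 m ≈ -0.000617 m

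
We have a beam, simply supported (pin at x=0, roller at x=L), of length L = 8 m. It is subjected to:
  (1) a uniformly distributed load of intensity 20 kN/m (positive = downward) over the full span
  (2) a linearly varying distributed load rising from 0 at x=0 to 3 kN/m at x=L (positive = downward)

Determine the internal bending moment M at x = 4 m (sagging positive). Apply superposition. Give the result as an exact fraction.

Load 1 — uniform load w=20 kN/m over full span:
  M_1 = wx(L-x)/2 = 20·4·(8-4)/2 = 160 kN·m
Load 2 — triangular load w₀=3 kN/m (0→w₀ over full span):
  M_2 = w₀Lx/6 - w₀x³/(6L) = 3·8·4/6 - 3·4³/(6·8) = 12 kN·m
Superposition: M = Σ M_i = 172 kN·m ≈ 172.000000 kN·m

M(4) = 172 kN·m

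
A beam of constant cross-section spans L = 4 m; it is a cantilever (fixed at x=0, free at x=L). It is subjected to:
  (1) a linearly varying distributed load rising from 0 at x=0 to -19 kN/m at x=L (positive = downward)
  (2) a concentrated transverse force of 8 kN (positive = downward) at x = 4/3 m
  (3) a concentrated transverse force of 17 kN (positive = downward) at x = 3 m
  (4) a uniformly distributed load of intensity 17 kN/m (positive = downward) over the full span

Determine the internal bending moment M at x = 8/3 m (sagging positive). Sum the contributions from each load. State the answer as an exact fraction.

M(8/3) = -467/81 kN·m

Load 1 — triangular load w₀=-19 kN/m (0→w₀ over full span):
  M_1 = w₀Lx/2 - w₀L²/3 - w₀x³/(6L) = (-19)·4·(8/3)/2 - (-19)·4²/3 - (-19)·(8/3)³/(6·4) = 1216/81 kN·m
Load 2 — point force P=8 kN at a=4/3 m (b=L-a=8/3):
  M_2 = 0  [x>a] = 0 kN·m
Load 3 — point force P=17 kN at a=3 m (b=L-a=1):
  M_3 = -P(a-x)  [x≤a] = -17·(3-(8/3)) = -17/3 kN·m
Load 4 — uniform load w=17 kN/m over full span:
  M_4 = -w(L-x)²/2 = -17·(4-(8/3))²/2 = -136/9 kN·m
Superposition: M = Σ M_i = -467/81 kN·m ≈ -5.765432 kN·m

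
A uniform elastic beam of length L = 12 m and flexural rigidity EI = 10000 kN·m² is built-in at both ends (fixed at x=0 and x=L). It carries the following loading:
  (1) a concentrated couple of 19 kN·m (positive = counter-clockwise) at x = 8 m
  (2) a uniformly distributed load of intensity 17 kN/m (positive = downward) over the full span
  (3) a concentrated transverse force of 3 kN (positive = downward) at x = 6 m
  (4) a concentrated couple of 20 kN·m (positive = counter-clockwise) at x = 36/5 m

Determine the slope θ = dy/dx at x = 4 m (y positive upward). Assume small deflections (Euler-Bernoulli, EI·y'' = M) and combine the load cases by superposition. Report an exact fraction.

θ(4) = -4549/225000 rad

Load 1 — applied couple M₀=19 kN·m at a=8 m (b=L-a=4):
  θ_1 = (R_Ax²/2 - M_Ax)/EI  [x≤a] with R_A=19/9, M_A=19/3 = ((19/9)·4²/2 - (19/3)·4)/10000 = -19/22500 rad
Load 2 — uniform load w=17 kN/m over full span:
  θ_2 = -wx(L-x)(L-2x)/(12EI) = -17·4·(12-4)·(12-2·4)/(12·10000) = -34/1875 rad
Load 3 — point force P=3 kN at a=6 m (b=L-a=6):
  θ_3 = -Pb²x(2aL-(3a+b)x)/(2L³EI)  [x≤a] = -3·6²·4·(2·6·12-(3·6+6)·4)/(2·12³·10000) = -3/5000 rad
Load 4 — applied couple M₀=20 kN·m at a=36/5 m (b=L-a=24/5):
  θ_4 = (R_Ax²/2 - M_Ax)/EI  [x≤a] with R_A=12/5, M_A=32/5 = ((12/5)·4²/2 - (32/5)·4)/10000 = -2/3125 rad
Superposition: θ = Σ θ_i = -4549/225000 rad ≈ -0.020218 rad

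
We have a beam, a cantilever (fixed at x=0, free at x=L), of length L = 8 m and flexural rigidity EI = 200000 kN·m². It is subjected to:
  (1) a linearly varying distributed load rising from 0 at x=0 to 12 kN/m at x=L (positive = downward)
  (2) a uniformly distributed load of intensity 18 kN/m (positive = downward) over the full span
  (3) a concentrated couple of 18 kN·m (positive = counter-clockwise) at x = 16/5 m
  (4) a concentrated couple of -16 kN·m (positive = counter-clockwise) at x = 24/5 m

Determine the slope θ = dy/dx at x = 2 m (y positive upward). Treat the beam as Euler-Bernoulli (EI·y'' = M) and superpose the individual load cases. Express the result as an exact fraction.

Load 1 — triangular load w₀=12 kN/m (0→w₀ over full span):
  θ_1 = (w₀Lx²/4-w₀L²x/3-w₀x⁴/(24L))/EI = (12·8·2²/4-12·8²·2/3-12·2⁴/(24·8))/200000 = -417/200000 rad
Load 2 — uniform load w=18 kN/m over full span:
  θ_2 = -wx(x²-3Lx+3L²)/(6EI) = -18·2·(2²-3·8·2+3·8²)/(6·200000) = -111/25000 rad
Load 3 — applied couple M₀=18 kN·m at a=16/5 m (b=L-a=24/5):
  θ_3 = M₀x/EI  [x≤a] = 18·2/200000 = 9/50000 rad
Load 4 — applied couple M₀=-16 kN·m at a=24/5 m (b=L-a=16/5):
  θ_4 = M₀x/EI  [x≤a] = (-16)·2/200000 = -1/6250 rad
Superposition: θ = Σ θ_i = -1301/200000 rad ≈ -0.006505 rad

θ(2) = -1301/200000 rad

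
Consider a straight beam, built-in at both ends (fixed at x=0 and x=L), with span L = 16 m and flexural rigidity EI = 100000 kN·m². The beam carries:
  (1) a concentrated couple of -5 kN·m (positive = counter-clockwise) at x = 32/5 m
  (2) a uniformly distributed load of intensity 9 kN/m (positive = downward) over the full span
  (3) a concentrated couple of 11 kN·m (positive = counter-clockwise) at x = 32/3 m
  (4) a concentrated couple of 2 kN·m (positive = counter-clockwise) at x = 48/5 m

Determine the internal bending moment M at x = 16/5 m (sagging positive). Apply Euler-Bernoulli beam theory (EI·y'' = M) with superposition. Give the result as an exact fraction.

M(16/5) = -3494/375 kN·m

Load 1 — applied couple M₀=-5 kN·m at a=32/5 m (b=L-a=48/5):
  M_1 = R_Ax - M_A  [x≤a] with R_A=-9/20, M_A=-3/5 = (-9/20)·(16/5) - (-3/5) = -21/25 kN·m
Load 2 — uniform load w=9 kN/m over full span:
  M_2 = wLx/2 - wL²/12 - wx²/2 = 9·16·(16/5)/2 - 9·16²/12 - 9·(16/5)²/2 = -192/25 kN·m
Load 3 — applied couple M₀=11 kN·m at a=32/3 m (b=L-a=16/3):
  M_3 = R_Ax - M_A  [x≤a] with R_A=11/12, M_A=11/3 = (11/12)·(16/5) - (11/3) = -11/15 kN·m
Load 4 — applied couple M₀=2 kN·m at a=48/5 m (b=L-a=32/5):
  M_4 = R_Ax - M_A  [x≤a] with R_A=9/50, M_A=16/25 = (9/50)·(16/5) - (16/25) = -8/125 kN·m
Superposition: M = Σ M_i = -3494/375 kN·m ≈ -9.317333 kN·m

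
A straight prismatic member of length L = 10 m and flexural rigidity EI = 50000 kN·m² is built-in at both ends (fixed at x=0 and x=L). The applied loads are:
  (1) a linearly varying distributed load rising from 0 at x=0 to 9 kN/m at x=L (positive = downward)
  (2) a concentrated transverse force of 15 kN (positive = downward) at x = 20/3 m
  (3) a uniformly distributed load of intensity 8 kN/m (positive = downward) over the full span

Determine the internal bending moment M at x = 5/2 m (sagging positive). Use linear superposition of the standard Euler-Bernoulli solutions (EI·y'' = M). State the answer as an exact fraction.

Load 1 — triangular load w₀=9 kN/m (0→w₀ over full span):
  M_1 = 3w₀Lx/20 - w₀L²/30 - w₀x³/(6L) = 3·9·10·(5/2)/20 - 9·10²/30 - 9·(5/2)³/(6·10) = 45/32 kN·m
Load 2 — point force P=15 kN at a=20/3 m (b=L-a=10/3):
  M_2 = Pb²(3a+b)x/L³ - Pab²/L²  [x≤a] = 15·(10/3)²·(3·(20/3)+(10/3))·(5/2)/10³ - 15·(20/3)·(10/3)²/10² = -25/18 kN·m
Load 3 — uniform load w=8 kN/m over full span:
  M_3 = wLx/2 - wL²/12 - wx²/2 = 8·10·(5/2)/2 - 8·10²/12 - 8·(5/2)²/2 = 25/3 kN·m
Superposition: M = Σ M_i = 2405/288 kN·m ≈ 8.350694 kN·m

M(5/2) = 2405/288 kN·m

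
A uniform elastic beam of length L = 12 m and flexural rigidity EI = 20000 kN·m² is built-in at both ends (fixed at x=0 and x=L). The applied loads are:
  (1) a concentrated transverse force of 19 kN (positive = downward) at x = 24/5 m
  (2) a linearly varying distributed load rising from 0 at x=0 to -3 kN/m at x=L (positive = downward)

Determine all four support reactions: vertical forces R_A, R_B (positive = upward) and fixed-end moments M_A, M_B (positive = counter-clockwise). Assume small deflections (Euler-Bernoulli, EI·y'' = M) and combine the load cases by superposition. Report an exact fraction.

R_A = 864/125 kN, M_A = 2304/125 kN·m, R_B = -739/125 kN, M_B = -36/125 kN·m

Load 1 — point force P=19 kN at a=24/5 m (b=L-a=36/5):
  R_A = Pb²(3a+b)/L³ = 19·(36/5)²·(3·(24/5)+(36/5))/12³ = 1539/125 kN
  M_A = Pab²/L² = 19·(24/5)·(36/5)²/12² = 4104/125 kN·m
  R_B = Pa²(a+3b)/L³ = 19·(24/5)²·((24/5)+3·(36/5))/12³ = 836/125 kN
  M_B = -Pa²b/L² = -19·(24/5)²·(36/5)/12² = -2736/125 kN·m
Load 2 — triangular load w₀=-3 kN/m (0→w₀ over full span):
  R_A = 3w₀L/20 = 3·(-3)·12/20 = -27/5 kN
  M_A = w₀L²/30 = (-3)·12²/30 = -72/5 kN·m
  R_B = 7w₀L/20 = 7·(-3)·12/20 = -63/5 kN
  M_B = -w₀L²/20 = -(-3)·12²/20 = 108/5 kN·m
Superposition: R_A = 864/125 kN, M_A = 2304/125 kN·m, R_B = -739/125 kN, M_B = -36/125 kN·m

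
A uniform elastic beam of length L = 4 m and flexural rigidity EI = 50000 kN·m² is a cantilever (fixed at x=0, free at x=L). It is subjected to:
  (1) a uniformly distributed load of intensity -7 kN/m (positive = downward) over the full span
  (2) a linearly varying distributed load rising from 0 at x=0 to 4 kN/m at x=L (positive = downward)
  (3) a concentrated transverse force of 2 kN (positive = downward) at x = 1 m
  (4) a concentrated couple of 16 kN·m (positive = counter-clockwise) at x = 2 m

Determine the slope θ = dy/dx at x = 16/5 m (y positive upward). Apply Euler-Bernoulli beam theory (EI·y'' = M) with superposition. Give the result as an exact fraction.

θ(16/5) = 45871/31250000 rad

Load 1 — uniform load w=-7 kN/m over full span:
  θ_1 = -wx(x²-3Lx+3L²)/(6EI) = -(-7)·(16/5)·((16/5)²-3·4·(16/5)+3·4²)/(6·50000) = 1736/1171875 rad
Load 2 — triangular load w₀=4 kN/m (0→w₀ over full span):
  θ_2 = (w₀Lx²/4-w₀L²x/3-w₀x⁴/(24L))/EI = (4·4·(16/5)²/4-4·4²·(16/5)/3-4·(16/5)⁴/(24·4))/50000 = -3712/5859375 rad
Load 3 — point force P=2 kN at a=1 m (b=L-a=3):
  θ_3 = -Pa²/(2EI)  [x>a] = -2·1²/(2·50000) = -1/50000 rad
Load 4 — applied couple M₀=16 kN·m at a=2 m (b=L-a=2):
  θ_4 = M₀a/EI  [x>a] = 16·2/50000 = 2/3125 rad
Superposition: θ = Σ θ_i = 45871/31250000 rad ≈ 0.001468 rad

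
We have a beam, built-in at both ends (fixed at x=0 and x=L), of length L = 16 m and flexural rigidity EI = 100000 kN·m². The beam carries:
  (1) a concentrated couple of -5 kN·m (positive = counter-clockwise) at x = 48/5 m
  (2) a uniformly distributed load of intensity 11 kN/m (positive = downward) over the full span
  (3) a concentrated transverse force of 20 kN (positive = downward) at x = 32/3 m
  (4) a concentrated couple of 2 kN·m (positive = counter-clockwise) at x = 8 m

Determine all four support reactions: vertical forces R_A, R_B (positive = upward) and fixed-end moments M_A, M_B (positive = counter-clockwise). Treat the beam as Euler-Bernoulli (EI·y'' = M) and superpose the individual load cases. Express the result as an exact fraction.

R_A = 200713/2160 kN, M_A = 69463/270 kN·m, R_B = 222647/2160 kN, M_B = -76187/270 kN·m

Load 1 — applied couple M₀=-5 kN·m at a=48/5 m (b=L-a=32/5):
  R_A = 6M₀ab/L³ = 6·(-5)·(48/5)·(32/5)/16³ = -9/20 kN
  M_A = M₀b(2a-b)/L² = (-5)·(32/5)·(2·(48/5)-(32/5))/16² = -8/5 kN·m
  R_B = -6M₀ab/L³ = -6·(-5)·(48/5)·(32/5)/16³ = 9/20 kN
  M_B = M₀a(2b-a)/L² = (-5)·(48/5)·(2·(32/5)-(48/5))/16² = -3/5 kN·m
Load 2 — uniform load w=11 kN/m over full span:
  R_A = wL/2 = 11·16/2 = 88 kN
  M_A = wL²/12 = 11·16²/12 = 704/3 kN·m
  R_B = wL/2 = 11·16/2 = 88 kN
  M_B = -wL²/12 = -11·16²/12 = -704/3 kN·m
Load 3 — point force P=20 kN at a=32/3 m (b=L-a=16/3):
  R_A = Pb²(3a+b)/L³ = 20·(16/3)²·(3·(32/3)+(16/3))/16³ = 140/27 kN
  M_A = Pab²/L² = 20·(32/3)·(16/3)²/16² = 640/27 kN·m
  R_B = Pa²(a+3b)/L³ = 20·(32/3)²·((32/3)+3·(16/3))/16³ = 400/27 kN
  M_B = -Pa²b/L² = -20·(32/3)²·(16/3)/16² = -1280/27 kN·m
Load 4 — applied couple M₀=2 kN·m at a=8 m (b=L-a=8):
  R_A = 6M₀ab/L³ = 6·2·8·8/16³ = 3/16 kN
  M_A = M₀b(2a-b)/L² = 2·8·(2·8-8)/16² = 1/2 kN·m
  R_B = -6M₀ab/L³ = -6·2·8·8/16³ = -3/16 kN
  M_B = M₀a(2b-a)/L² = 2·8·(2·8-8)/16² = 1/2 kN·m
Superposition: R_A = 200713/2160 kN, M_A = 69463/270 kN·m, R_B = 222647/2160 kN, M_B = -76187/270 kN·m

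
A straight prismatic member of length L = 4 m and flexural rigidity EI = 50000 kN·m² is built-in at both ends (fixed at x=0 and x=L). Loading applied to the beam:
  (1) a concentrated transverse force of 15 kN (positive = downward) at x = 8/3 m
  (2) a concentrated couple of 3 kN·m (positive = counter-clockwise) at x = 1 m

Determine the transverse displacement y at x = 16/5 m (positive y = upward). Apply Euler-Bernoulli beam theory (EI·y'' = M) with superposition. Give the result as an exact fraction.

y(16/5) = -11261/337500000 m

Load 1 — point force P=15 kN at a=8/3 m (b=L-a=4/3):
  y_1 = -Pa²(L-x)²(3bL-(3b+a)(L-x))/(6L³EI)  [x>a] = -15·(8/3)²·(4-(16/5))²·(3·(4/3)·4-(3·(4/3)+(8/3))·(4-(16/5)))/(6·4³·50000) = -16/421875 m
Load 2 — applied couple M₀=3 kN·m at a=1 m (b=L-a=3):
  y_2 = (R_Ax³/6 - M_Ax²/2 - M₀(x-a)²/2)/EI  [x>a] with R_A=27/32, M_A=-9/16 = ((27/32)·(16/5)³/6 - (-9/16)·(16/5)²/2 - 3·((16/5)-1)²/2)/50000 = 57/12500000 m
Superposition: y = Σ y_i = -11261/337500000 m ≈ -0.000033 m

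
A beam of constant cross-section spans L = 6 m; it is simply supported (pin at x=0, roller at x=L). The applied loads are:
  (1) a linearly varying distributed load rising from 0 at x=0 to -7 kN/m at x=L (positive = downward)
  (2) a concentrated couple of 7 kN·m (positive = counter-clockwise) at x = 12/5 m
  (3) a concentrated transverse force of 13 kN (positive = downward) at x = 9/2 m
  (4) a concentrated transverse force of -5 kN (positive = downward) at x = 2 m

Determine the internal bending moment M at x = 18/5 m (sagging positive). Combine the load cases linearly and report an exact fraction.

Load 1 — triangular load w₀=-7 kN/m (0→w₀ over full span):
  M_1 = w₀Lx/6 - w₀x³/(6L) = (-7)·6·(18/5)/6 - (-7)·(18/5)³/(6·6) = -2016/125 kN·m
Load 2 — applied couple M₀=7 kN·m at a=12/5 m (b=L-a=18/5):
  M_2 = M₀x/L - M₀  [x>a] = 7·(18/5)/6 - 7 = -14/5 kN·m
Load 3 — point force P=13 kN at a=9/2 m (b=L-a=3/2):
  M_3 = Pbx/L  [x≤a] = 13·(3/2)·(18/5)/6 = 117/10 kN·m
Load 4 — point force P=-5 kN at a=2 m (b=L-a=4):
  M_4 = Pa(L-x)/L  [x>a] = (-5)·2·(6-(18/5))/6 = -4 kN·m
Superposition: M = Σ M_i = -2807/250 kN·m ≈ -11.228000 kN·m

M(18/5) = -2807/250 kN·m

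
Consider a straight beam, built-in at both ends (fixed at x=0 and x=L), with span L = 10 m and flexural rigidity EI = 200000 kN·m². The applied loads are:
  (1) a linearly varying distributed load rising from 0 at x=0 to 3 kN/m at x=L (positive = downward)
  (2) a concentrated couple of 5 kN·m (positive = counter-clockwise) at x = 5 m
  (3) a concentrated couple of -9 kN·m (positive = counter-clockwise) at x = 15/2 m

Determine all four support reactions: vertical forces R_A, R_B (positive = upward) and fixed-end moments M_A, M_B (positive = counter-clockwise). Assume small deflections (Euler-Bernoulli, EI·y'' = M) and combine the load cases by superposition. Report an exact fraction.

Load 1 — triangular load w₀=3 kN/m (0→w₀ over full span):
  R_A = 3w₀L/20 = 3·3·10/20 = 9/2 kN
  M_A = w₀L²/30 = 3·10²/30 = 10 kN·m
  R_B = 7w₀L/20 = 7·3·10/20 = 21/2 kN
  M_B = -w₀L²/20 = -3·10²/20 = -15 kN·m
Load 2 — applied couple M₀=5 kN·m at a=5 m (b=L-a=5):
  R_A = 6M₀ab/L³ = 6·5·5·5/10³ = 3/4 kN
  M_A = M₀b(2a-b)/L² = 5·5·(2·5-5)/10² = 5/4 kN·m
  R_B = -6M₀ab/L³ = -6·5·5·5/10³ = -3/4 kN
  M_B = M₀a(2b-a)/L² = 5·5·(2·5-5)/10² = 5/4 kN·m
Load 3 — applied couple M₀=-9 kN·m at a=15/2 m (b=L-a=5/2):
  R_A = 6M₀ab/L³ = 6·(-9)·(15/2)·(5/2)/10³ = -81/80 kN
  M_A = M₀b(2a-b)/L² = (-9)·(5/2)·(2·(15/2)-(5/2))/10² = -45/16 kN·m
  R_B = -6M₀ab/L³ = -6·(-9)·(15/2)·(5/2)/10³ = 81/80 kN
  M_B = M₀a(2b-a)/L² = (-9)·(15/2)·(2·(5/2)-(15/2))/10² = 27/16 kN·m
Superposition: R_A = 339/80 kN, M_A = 135/16 kN·m, R_B = 861/80 kN, M_B = -193/16 kN·m

R_A = 339/80 kN, M_A = 135/16 kN·m, R_B = 861/80 kN, M_B = -193/16 kN·m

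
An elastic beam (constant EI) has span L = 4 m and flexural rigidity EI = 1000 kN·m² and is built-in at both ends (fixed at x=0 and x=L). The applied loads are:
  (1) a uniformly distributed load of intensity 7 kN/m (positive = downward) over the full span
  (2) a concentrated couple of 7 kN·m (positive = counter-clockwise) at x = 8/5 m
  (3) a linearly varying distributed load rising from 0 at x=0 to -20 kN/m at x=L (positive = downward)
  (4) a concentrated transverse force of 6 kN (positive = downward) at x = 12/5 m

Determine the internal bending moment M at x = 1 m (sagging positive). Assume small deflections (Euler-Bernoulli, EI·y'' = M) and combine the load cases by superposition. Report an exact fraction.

Load 1 — uniform load w=7 kN/m over full span:
  M_1 = wLx/2 - wL²/12 - wx²/2 = 7·4·1/2 - 7·4²/12 - 7·1²/2 = 7/6 kN·m
Load 2 — applied couple M₀=7 kN·m at a=8/5 m (b=L-a=12/5):
  M_2 = R_Ax - M_A  [x≤a] with R_A=63/25, M_A=21/25 = (63/25)·1 - (21/25) = 42/25 kN·m
Load 3 — triangular load w₀=-20 kN/m (0→w₀ over full span):
  M_3 = 3w₀Lx/20 - w₀L²/30 - w₀x³/(6L) = 3·(-20)·4·1/20 - (-20)·4²/30 - (-20)·1³/(6·4) = -1/2 kN·m
Load 4 — point force P=6 kN at a=12/5 m (b=L-a=8/5):
  M_4 = Pb²(3a+b)x/L³ - Pab²/L²  [x≤a] = 6·(8/5)²·(3·(12/5)+(8/5))·1/4³ - 6·(12/5)·(8/5)²/4² = -24/125 kN·m
Superposition: M = Σ M_i = 808/375 kN·m ≈ 2.154667 kN·m

M(1) = 808/375 kN·m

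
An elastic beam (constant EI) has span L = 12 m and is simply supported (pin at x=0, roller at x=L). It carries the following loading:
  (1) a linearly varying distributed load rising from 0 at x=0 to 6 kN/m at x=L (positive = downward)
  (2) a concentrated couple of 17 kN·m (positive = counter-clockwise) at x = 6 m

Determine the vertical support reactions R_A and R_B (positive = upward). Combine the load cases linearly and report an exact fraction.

Load 1 — triangular load w₀=6 kN/m (0→w₀ over full span):
  R_A = w₀L/6 = 6·12/6 = 12 kN
  R_B = w₀L/3 = 6·12/3 = 24 kN
Load 2 — applied couple M₀=17 kN·m at a=6 m (b=L-a=6):
  R_A = M₀/L = 17/12 kN
  R_B = -M₀/L = -17/12 kN
Superposition: R_A = 161/12 kN, R_B = 271/12 kN

R_A = 161/12 kN, R_B = 271/12 kN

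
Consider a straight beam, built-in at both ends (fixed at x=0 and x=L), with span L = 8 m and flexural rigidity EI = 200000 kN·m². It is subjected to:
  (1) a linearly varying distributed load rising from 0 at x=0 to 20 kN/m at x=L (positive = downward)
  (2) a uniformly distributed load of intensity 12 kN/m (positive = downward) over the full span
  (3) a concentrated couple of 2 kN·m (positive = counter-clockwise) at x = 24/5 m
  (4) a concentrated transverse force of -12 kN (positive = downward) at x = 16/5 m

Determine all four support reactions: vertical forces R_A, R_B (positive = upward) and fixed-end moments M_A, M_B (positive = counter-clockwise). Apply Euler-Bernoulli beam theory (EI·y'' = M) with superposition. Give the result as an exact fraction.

R_A = 8073/125 kN, M_A = 35056/375 kN·m, R_B = 12427/125 kN, M_B = -14818/125 kN·m

Load 1 — triangular load w₀=20 kN/m (0→w₀ over full span):
  R_A = 3w₀L/20 = 3·20·8/20 = 24 kN
  M_A = w₀L²/30 = 20·8²/30 = 128/3 kN·m
  R_B = 7w₀L/20 = 7·20·8/20 = 56 kN
  M_B = -w₀L²/20 = -20·8²/20 = -64 kN·m
Load 2 — uniform load w=12 kN/m over full span:
  R_A = wL/2 = 12·8/2 = 48 kN
  M_A = wL²/12 = 12·8²/12 = 64 kN·m
  R_B = wL/2 = 12·8/2 = 48 kN
  M_B = -wL²/12 = -12·8²/12 = -64 kN·m
Load 3 — applied couple M₀=2 kN·m at a=24/5 m (b=L-a=16/5):
  R_A = 6M₀ab/L³ = 6·2·(24/5)·(16/5)/8³ = 9/25 kN
  M_A = M₀b(2a-b)/L² = 2·(16/5)·(2·(24/5)-(16/5))/8² = 16/25 kN·m
  R_B = -6M₀ab/L³ = -6·2·(24/5)·(16/5)/8³ = -9/25 kN
  M_B = M₀a(2b-a)/L² = 2·(24/5)·(2·(16/5)-(24/5))/8² = 6/25 kN·m
Load 4 — point force P=-12 kN at a=16/5 m (b=L-a=24/5):
  R_A = Pb²(3a+b)/L³ = (-12)·(24/5)²·(3·(16/5)+(24/5))/8³ = -972/125 kN
  M_A = Pab²/L² = (-12)·(16/5)·(24/5)²/8² = -1728/125 kN·m
  R_B = Pa²(a+3b)/L³ = (-12)·(16/5)²·((16/5)+3·(24/5))/8³ = -528/125 kN
  M_B = -Pa²b/L² = -(-12)·(16/5)²·(24/5)/8² = 1152/125 kN·m
Superposition: R_A = 8073/125 kN, M_A = 35056/375 kN·m, R_B = 12427/125 kN, M_B = -14818/125 kN·m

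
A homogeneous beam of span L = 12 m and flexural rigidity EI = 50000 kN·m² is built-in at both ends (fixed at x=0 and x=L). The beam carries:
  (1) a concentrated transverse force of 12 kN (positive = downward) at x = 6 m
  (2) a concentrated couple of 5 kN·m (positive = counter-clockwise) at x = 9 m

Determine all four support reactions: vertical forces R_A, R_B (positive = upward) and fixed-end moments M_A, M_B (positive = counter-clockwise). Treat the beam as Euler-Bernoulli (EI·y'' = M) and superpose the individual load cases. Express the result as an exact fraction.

Load 1 — point force P=12 kN at a=6 m (b=L-a=6):
  R_A = Pb²(3a+b)/L³ = 12·6²·(3·6+6)/12³ = 6 kN
  M_A = Pab²/L² = 12·6·6²/12² = 18 kN·m
  R_B = Pa²(a+3b)/L³ = 12·6²·(6+3·6)/12³ = 6 kN
  M_B = -Pa²b/L² = -12·6²·6/12² = -18 kN·m
Load 2 — applied couple M₀=5 kN·m at a=9 m (b=L-a=3):
  R_A = 6M₀ab/L³ = 6·5·9·3/12³ = 15/32 kN
  M_A = M₀b(2a-b)/L² = 5·3·(2·9-3)/12² = 25/16 kN·m
  R_B = -6M₀ab/L³ = -6·5·9·3/12³ = -15/32 kN
  M_B = M₀a(2b-a)/L² = 5·9·(2·3-9)/12² = -15/16 kN·m
Superposition: R_A = 207/32 kN, M_A = 313/16 kN·m, R_B = 177/32 kN, M_B = -303/16 kN·m

R_A = 207/32 kN, M_A = 313/16 kN·m, R_B = 177/32 kN, M_B = -303/16 kN·m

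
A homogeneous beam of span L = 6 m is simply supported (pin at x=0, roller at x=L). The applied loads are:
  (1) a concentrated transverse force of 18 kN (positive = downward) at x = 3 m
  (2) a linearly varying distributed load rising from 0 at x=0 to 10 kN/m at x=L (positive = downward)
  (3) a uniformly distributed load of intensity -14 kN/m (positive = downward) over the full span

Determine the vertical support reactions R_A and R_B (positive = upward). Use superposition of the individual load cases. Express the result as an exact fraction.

Load 1 — point force P=18 kN at a=3 m (b=L-a=3):
  R_A = Pb/L = 18·3/6 = 9 kN
  R_B = Pa/L = 18·3/6 = 9 kN
Load 2 — triangular load w₀=10 kN/m (0→w₀ over full span):
  R_A = w₀L/6 = 10·6/6 = 10 kN
  R_B = w₀L/3 = 10·6/3 = 20 kN
Load 3 — uniform load w=-14 kN/m over full span:
  R_A = wL/2 = (-14)·6/2 = -42 kN
  R_B = wL/2 = (-14)·6/2 = -42 kN
Superposition: R_A = -23 kN, R_B = -13 kN

R_A = -23 kN, R_B = -13 kN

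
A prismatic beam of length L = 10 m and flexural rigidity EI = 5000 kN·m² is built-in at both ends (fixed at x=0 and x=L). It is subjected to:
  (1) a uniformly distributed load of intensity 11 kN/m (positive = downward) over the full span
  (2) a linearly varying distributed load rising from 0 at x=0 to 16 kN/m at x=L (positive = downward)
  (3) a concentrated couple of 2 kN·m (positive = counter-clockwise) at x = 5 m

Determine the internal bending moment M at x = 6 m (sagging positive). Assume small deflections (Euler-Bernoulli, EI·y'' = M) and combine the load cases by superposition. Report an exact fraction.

Load 1 — uniform load w=11 kN/m over full span:
  M_1 = wLx/2 - wL²/12 - wx²/2 = 11·10·6/2 - 11·10²/12 - 11·6²/2 = 121/3 kN·m
Load 2 — triangular load w₀=16 kN/m (0→w₀ over full span):
  M_2 = 3w₀Lx/20 - w₀L²/30 - w₀x³/(6L) = 3·16·10·6/20 - 16·10²/30 - 16·6³/(6·10) = 496/15 kN·m
Load 3 — applied couple M₀=2 kN·m at a=5 m (b=L-a=5):
  M_3 = R_Ax - M_A - M₀  [x>a] with R_A=3/10, M_A=1/2 = (3/10)·6 - (1/2) - 2 = -7/10 kN·m
Superposition: M = Σ M_i = 727/10 kN·m ≈ 72.700000 kN·m

M(6) = 727/10 kN·m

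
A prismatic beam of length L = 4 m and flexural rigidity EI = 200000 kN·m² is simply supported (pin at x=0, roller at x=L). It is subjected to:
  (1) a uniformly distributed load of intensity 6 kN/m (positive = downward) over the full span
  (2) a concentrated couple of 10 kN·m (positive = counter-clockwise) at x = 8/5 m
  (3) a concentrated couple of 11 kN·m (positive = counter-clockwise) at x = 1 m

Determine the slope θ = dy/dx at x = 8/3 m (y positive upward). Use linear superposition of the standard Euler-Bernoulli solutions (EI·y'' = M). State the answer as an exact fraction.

θ(8/3) = 3181/216000000 rad

Load 1 — uniform load w=6 kN/m over full span:
  θ_1 = -w(L³-6Lx²+4x³)/(24EI) = -6·(4³-6·4·(8/3)²+4·(8/3)³)/(24·200000) = 13/337500 rad
Load 2 — applied couple M₀=10 kN·m at a=8/5 m (b=L-a=12/5):
  θ_2 = (M₀x²/(2L)-M₀(x-a)+C₁)/EI  [x>a] with C₁=M₀(3b²-L²)/(6L)=8/15 = (10·(8/3)²/(2·4)-10·((8/3)-(8/5))+(8/15))/200000 = -7/1125000 rad
Load 3 — applied couple M₀=11 kN·m at a=1 m (b=L-a=3):
  θ_3 = (M₀x²/(2L)-M₀(x-a)+C₁)/EI  [x>a] with C₁=M₀(3b²-L²)/(6L)=121/24 = (11·(8/3)²/(2·4)-11·((8/3)-1)+(121/24))/200000 = -253/14400000 rad
Superposition: θ = Σ θ_i = 3181/216000000 rad ≈ 0.000015 rad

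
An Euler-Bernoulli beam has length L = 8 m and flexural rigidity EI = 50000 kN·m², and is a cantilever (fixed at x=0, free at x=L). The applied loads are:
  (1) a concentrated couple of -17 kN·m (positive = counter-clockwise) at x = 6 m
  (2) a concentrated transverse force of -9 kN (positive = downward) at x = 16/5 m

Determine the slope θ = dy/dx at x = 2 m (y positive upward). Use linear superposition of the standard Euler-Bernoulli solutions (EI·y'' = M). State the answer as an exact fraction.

Load 1 — applied couple M₀=-17 kN·m at a=6 m (b=L-a=2):
  θ_1 = M₀x/EI  [x≤a] = (-17)·2/50000 = -17/25000 rad
Load 2 — point force P=-9 kN at a=16/5 m (b=L-a=24/5):
  θ_2 = -Px(2a-x)/(2EI)  [x≤a] = -(-9)·2·(2·(16/5)-2)/(2·50000) = 99/125000 rad
Superposition: θ = Σ θ_i = 7/62500 rad ≈ 0.000112 rad

θ(2) = 7/62500 rad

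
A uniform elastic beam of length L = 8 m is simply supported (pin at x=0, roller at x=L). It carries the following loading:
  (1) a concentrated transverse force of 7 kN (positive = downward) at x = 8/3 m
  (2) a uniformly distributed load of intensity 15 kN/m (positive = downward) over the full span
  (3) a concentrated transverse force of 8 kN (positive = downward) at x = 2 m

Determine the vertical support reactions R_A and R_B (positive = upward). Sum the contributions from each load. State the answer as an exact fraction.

Load 1 — point force P=7 kN at a=8/3 m (b=L-a=16/3):
  R_A = Pb/L = 7·(16/3)/8 = 14/3 kN
  R_B = Pa/L = 7·(8/3)/8 = 7/3 kN
Load 2 — uniform load w=15 kN/m over full span:
  R_A = wL/2 = 15·8/2 = 60 kN
  R_B = wL/2 = 15·8/2 = 60 kN
Load 3 — point force P=8 kN at a=2 m (b=L-a=6):
  R_A = Pb/L = 8·6/8 = 6 kN
  R_B = Pa/L = 8·2/8 = 2 kN
Superposition: R_A = 212/3 kN, R_B = 193/3 kN

R_A = 212/3 kN, R_B = 193/3 kN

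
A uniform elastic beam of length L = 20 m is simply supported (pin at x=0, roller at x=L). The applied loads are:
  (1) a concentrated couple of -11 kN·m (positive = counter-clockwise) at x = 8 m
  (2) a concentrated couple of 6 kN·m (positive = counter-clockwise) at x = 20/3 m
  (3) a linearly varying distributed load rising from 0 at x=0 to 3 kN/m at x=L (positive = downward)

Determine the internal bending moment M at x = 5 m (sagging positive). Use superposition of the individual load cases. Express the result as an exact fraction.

M(5) = 365/8 kN·m

Load 1 — applied couple M₀=-11 kN·m at a=8 m (b=L-a=12):
  M_1 = M₀x/L  [x≤a] = (-11)·5/20 = -11/4 kN·m
Load 2 — applied couple M₀=6 kN·m at a=20/3 m (b=L-a=40/3):
  M_2 = M₀x/L  [x≤a] = 6·5/20 = 3/2 kN·m
Load 3 — triangular load w₀=3 kN/m (0→w₀ over full span):
  M_3 = w₀Lx/6 - w₀x³/(6L) = 3·20·5/6 - 3·5³/(6·20) = 375/8 kN·m
Superposition: M = Σ M_i = 365/8 kN·m ≈ 45.625000 kN·m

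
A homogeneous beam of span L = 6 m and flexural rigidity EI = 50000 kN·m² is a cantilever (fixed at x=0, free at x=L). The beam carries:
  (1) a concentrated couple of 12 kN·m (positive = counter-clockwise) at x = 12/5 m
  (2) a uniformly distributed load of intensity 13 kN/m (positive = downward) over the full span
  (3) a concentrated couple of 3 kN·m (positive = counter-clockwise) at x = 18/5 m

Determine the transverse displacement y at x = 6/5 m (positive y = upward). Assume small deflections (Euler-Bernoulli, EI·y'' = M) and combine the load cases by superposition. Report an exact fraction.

Load 1 — applied couple M₀=12 kN·m at a=12/5 m (b=L-a=18/5):
  y_1 = M₀x²/(2EI)  [x≤a] = 12·(6/5)²/(2·50000) = 27/156250 m
Load 2 — uniform load w=13 kN/m over full span:
  y_2 = -wx²(x²-4Lx+6L²)/(24EI) = -13·(6/5)²·((6/5)²-4·6·(6/5)+6·6²)/(24·50000) = -45981/15625000 m
Load 3 — applied couple M₀=3 kN·m at a=18/5 m (b=L-a=12/5):
  y_3 = M₀x²/(2EI)  [x≤a] = 3·(6/5)²/(2·50000) = 27/625000 m
Superposition: y = Σ y_i = -21303/7812500 m ≈ -0.002727 m

y(6/5) = -21303/7812500 m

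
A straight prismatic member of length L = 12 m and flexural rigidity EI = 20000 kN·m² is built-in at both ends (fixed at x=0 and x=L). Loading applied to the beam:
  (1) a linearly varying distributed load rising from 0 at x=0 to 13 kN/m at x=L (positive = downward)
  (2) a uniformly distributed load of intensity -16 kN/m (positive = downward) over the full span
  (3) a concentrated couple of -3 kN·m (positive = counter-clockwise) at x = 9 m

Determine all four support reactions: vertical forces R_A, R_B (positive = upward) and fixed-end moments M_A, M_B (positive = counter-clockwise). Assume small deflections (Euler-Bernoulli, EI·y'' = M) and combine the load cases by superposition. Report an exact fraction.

R_A = -11661/160 kN, M_A = -10443/80 kN·m, R_B = -6579/160 kN, M_B = 7917/80 kN·m

Load 1 — triangular load w₀=13 kN/m (0→w₀ over full span):
  R_A = 3w₀L/20 = 3·13·12/20 = 117/5 kN
  M_A = w₀L²/30 = 13·12²/30 = 312/5 kN·m
  R_B = 7w₀L/20 = 7·13·12/20 = 273/5 kN
  M_B = -w₀L²/20 = -13·12²/20 = -468/5 kN·m
Load 2 — uniform load w=-16 kN/m over full span:
  R_A = wL/2 = (-16)·12/2 = -96 kN
  M_A = wL²/12 = (-16)·12²/12 = -192 kN·m
  R_B = wL/2 = (-16)·12/2 = -96 kN
  M_B = -wL²/12 = -(-16)·12²/12 = 192 kN·m
Load 3 — applied couple M₀=-3 kN·m at a=9 m (b=L-a=3):
  R_A = 6M₀ab/L³ = 6·(-3)·9·3/12³ = -9/32 kN
  M_A = M₀b(2a-b)/L² = (-3)·3·(2·9-3)/12² = -15/16 kN·m
  R_B = -6M₀ab/L³ = -6·(-3)·9·3/12³ = 9/32 kN
  M_B = M₀a(2b-a)/L² = (-3)·9·(2·3-9)/12² = 9/16 kN·m
Superposition: R_A = -11661/160 kN, M_A = -10443/80 kN·m, R_B = -6579/160 kN, M_B = 7917/80 kN·m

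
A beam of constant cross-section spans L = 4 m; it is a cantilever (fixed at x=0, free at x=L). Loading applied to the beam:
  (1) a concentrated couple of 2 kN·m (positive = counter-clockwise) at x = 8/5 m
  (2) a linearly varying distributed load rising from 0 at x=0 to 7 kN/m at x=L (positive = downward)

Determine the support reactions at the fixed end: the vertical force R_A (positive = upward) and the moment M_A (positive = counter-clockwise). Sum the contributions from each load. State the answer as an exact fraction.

Load 1 — applied couple M₀=2 kN·m at a=8/5 m (b=L-a=12/5):
  R_A = 0 kN
  M_A = -M₀ = -2 kN·m
Load 2 — triangular load w₀=7 kN/m (0→w₀ over full span):
  R_A = w₀L/2 = 7·4/2 = 14 kN
  M_A = w₀L²/3 = 7·4²/3 = 112/3 kN·m
Superposition: R_A = 14 kN, M_A = 106/3 kN·m

R_A = 14 kN, M_A = 106/3 kN·m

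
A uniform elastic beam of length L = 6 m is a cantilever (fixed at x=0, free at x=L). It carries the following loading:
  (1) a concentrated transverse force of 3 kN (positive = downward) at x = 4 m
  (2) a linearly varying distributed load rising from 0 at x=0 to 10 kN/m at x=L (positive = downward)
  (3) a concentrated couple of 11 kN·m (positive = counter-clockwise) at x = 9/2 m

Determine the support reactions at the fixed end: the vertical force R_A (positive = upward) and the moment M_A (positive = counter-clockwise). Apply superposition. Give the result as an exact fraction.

Load 1 — point force P=3 kN at a=4 m (b=L-a=2):
  R_A = P = 3 kN
  M_A = Pa = 3·4 = 12 kN·m
Load 2 — triangular load w₀=10 kN/m (0→w₀ over full span):
  R_A = w₀L/2 = 10·6/2 = 30 kN
  M_A = w₀L²/3 = 10·6²/3 = 120 kN·m
Load 3 — applied couple M₀=11 kN·m at a=9/2 m (b=L-a=3/2):
  R_A = 0 kN
  M_A = -M₀ = -11 kN·m
Superposition: R_A = 33 kN, M_A = 121 kN·m

R_A = 33 kN, M_A = 121 kN·m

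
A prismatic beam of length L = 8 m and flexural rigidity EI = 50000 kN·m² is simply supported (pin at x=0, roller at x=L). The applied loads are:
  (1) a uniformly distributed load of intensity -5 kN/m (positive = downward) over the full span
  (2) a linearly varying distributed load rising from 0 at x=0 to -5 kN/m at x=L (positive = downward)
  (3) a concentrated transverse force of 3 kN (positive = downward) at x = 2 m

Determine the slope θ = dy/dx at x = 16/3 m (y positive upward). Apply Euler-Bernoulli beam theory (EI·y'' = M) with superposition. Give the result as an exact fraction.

θ(16/3) = -34259/24300000 rad

Load 1 — uniform load w=-5 kN/m over full span:
  θ_1 = -w(L³-6Lx²+4x³)/(24EI) = -(-5)·(8³-6·8·(16/3)²+4·(16/3)³)/(24·50000) = -52/50625 rad
Load 2 — triangular load w₀=-5 kN/m (0→w₀ over full span):
  θ_2 = -w₀(7L⁴-30L²x²+15x⁴)/(360LEI) = -(-5)·(7·8⁴-30·8²·(16/3)²+15·(16/3)⁴)/(360·8·50000) = -364/759375 rad
Load 3 — point force P=3 kN at a=2 m (b=L-a=6):
  θ_3 = -Pa(2L²-6Lx+3x²+a²)/(6LEI)  [x>a] = -3·2·(2·8²-6·8·(16/3)+3·(16/3)²+2²)/(6·8·50000) = 29/300000 rad
Superposition: θ = Σ θ_i = -34259/24300000 rad ≈ -0.001410 rad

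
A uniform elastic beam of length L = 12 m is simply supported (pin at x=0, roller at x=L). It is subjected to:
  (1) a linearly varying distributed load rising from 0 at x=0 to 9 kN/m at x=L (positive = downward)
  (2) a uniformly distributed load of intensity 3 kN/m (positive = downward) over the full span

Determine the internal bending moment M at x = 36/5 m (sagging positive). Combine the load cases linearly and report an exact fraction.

Load 1 — triangular load w₀=9 kN/m (0→w₀ over full span):
  M_1 = w₀Lx/6 - w₀x³/(6L) = 9·12·(36/5)/6 - 9·(36/5)³/(6·12) = 10368/125 kN·m
Load 2 — uniform load w=3 kN/m over full span:
  M_2 = wx(L-x)/2 = 3·(36/5)·(12-(36/5))/2 = 1296/25 kN·m
Superposition: M = Σ M_i = 16848/125 kN·m ≈ 134.784000 kN·m

M(36/5) = 16848/125 kN·m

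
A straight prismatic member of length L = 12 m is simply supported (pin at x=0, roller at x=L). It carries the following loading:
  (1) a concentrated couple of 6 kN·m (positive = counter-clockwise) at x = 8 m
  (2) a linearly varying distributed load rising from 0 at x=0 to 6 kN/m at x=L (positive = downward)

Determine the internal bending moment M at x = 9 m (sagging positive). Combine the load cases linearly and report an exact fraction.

Load 1 — applied couple M₀=6 kN·m at a=8 m (b=L-a=4):
  M_1 = M₀x/L - M₀  [x>a] = 6·9/12 - 6 = -3/2 kN·m
Load 2 — triangular load w₀=6 kN/m (0→w₀ over full span):
  M_2 = w₀Lx/6 - w₀x³/(6L) = 6·12·9/6 - 6·9³/(6·12) = 189/4 kN·m
Superposition: M = Σ M_i = 183/4 kN·m ≈ 45.750000 kN·m

M(9) = 183/4 kN·m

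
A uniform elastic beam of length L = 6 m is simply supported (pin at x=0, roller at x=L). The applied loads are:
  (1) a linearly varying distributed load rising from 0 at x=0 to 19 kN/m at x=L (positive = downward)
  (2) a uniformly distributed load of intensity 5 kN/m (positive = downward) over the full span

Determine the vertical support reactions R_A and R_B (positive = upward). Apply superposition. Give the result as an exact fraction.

R_A = 34 kN, R_B = 53 kN

Load 1 — triangular load w₀=19 kN/m (0→w₀ over full span):
  R_A = w₀L/6 = 19·6/6 = 19 kN
  R_B = w₀L/3 = 19·6/3 = 38 kN
Load 2 — uniform load w=5 kN/m over full span:
  R_A = wL/2 = 5·6/2 = 15 kN
  R_B = wL/2 = 5·6/2 = 15 kN
Superposition: R_A = 34 kN, R_B = 53 kN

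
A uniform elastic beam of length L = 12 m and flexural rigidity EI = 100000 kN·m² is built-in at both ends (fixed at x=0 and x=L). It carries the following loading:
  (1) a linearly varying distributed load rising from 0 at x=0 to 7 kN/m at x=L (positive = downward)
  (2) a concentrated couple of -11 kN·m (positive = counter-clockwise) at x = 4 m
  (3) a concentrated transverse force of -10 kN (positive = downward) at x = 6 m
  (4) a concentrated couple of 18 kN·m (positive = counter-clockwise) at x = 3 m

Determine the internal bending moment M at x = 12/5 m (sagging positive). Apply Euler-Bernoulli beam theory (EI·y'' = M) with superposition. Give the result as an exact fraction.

M(12/5) = 8363/3000 kN·m

Load 1 — triangular load w₀=7 kN/m (0→w₀ over full span):
  M_1 = 3w₀Lx/20 - w₀L²/30 - w₀x³/(6L) = 3·7·12·(12/5)/20 - 7·12²/30 - 7·(12/5)³/(6·12) = -588/125 kN·m
Load 2 — applied couple M₀=-11 kN·m at a=4 m (b=L-a=8):
  M_2 = R_Ax - M_A  [x≤a] with R_A=-11/9, M_A=0 = (-11/9)·(12/5) - 0 = -44/15 kN·m
Load 3 — point force P=-10 kN at a=6 m (b=L-a=6):
  M_3 = Pb²(3a+b)x/L³ - Pab²/L²  [x≤a] = (-10)·6²·(3·6+6)·(12/5)/12³ - (-10)·6·6²/12² = 3 kN·m
Load 4 — applied couple M₀=18 kN·m at a=3 m (b=L-a=9):
  M_4 = R_Ax - M_A  [x≤a] with R_A=27/16, M_A=-27/8 = (27/16)·(12/5) - (-27/8) = 297/40 kN·m
Superposition: M = Σ M_i = 8363/3000 kN·m ≈ 2.787667 kN·m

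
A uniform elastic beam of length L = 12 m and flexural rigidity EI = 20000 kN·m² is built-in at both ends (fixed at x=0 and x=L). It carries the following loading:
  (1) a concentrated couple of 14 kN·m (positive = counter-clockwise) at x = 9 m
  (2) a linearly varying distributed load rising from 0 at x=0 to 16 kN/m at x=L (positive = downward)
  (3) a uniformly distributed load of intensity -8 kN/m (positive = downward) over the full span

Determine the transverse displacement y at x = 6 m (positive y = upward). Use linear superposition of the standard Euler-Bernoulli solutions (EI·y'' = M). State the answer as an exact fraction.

Load 1 — applied couple M₀=14 kN·m at a=9 m (b=L-a=3):
  y_1 = (R_Ax³/6 - M_Ax²/2)/EI  [x≤a] with R_A=21/16, M_A=35/8 = ((21/16)·6³/6 - (35/8)·6²/2)/20000 = -63/40000 m
Load 2 — triangular load w₀=16 kN/m (0→w₀ over full span):
  y_2 = -w₀x²(L-x)²(x+2L)/(120LEI) = -16·6²·(12-6)²·(6+2·12)/(120·12·20000) = -27/1250 m
Load 3 — uniform load w=-8 kN/m over full span:
  y_3 = -wx²(L-x)²/(24EI) = -(-8)·6²·(12-6)²/(24·20000) = 27/1250 m
Superposition: y = Σ y_i = -63/40000 m ≈ -0.001575 m

y(6) = -63/40000 m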